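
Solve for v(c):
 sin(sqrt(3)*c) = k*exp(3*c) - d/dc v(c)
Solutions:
 v(c) = C1 + k*exp(3*c)/3 + sqrt(3)*cos(sqrt(3)*c)/3


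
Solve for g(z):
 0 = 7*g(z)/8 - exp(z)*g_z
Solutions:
 g(z) = C1*exp(-7*exp(-z)/8)


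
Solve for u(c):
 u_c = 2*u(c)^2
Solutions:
 u(c) = -1/(C1 + 2*c)


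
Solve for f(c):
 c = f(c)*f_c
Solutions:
 f(c) = -sqrt(C1 + c^2)
 f(c) = sqrt(C1 + c^2)


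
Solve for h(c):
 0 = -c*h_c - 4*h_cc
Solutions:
 h(c) = C1 + C2*erf(sqrt(2)*c/4)


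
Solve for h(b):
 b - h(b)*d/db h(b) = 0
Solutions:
 h(b) = -sqrt(C1 + b^2)
 h(b) = sqrt(C1 + b^2)


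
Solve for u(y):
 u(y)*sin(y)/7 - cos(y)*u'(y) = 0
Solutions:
 u(y) = C1/cos(y)^(1/7)


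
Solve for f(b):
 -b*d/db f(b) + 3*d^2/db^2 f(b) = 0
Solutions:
 f(b) = C1 + C2*erfi(sqrt(6)*b/6)


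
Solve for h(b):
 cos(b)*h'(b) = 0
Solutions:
 h(b) = C1


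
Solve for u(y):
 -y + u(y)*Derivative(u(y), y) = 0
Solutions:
 u(y) = -sqrt(C1 + y^2)
 u(y) = sqrt(C1 + y^2)


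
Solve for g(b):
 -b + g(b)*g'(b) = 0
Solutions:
 g(b) = -sqrt(C1 + b^2)
 g(b) = sqrt(C1 + b^2)


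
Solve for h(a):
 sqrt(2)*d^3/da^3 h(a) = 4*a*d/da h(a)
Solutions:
 h(a) = C1 + Integral(C2*airyai(sqrt(2)*a) + C3*airybi(sqrt(2)*a), a)


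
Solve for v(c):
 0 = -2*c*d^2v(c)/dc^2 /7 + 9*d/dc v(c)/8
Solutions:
 v(c) = C1 + C2*c^(79/16)


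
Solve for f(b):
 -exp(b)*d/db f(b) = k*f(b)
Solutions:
 f(b) = C1*exp(k*exp(-b))


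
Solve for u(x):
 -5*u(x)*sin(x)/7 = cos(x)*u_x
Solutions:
 u(x) = C1*cos(x)^(5/7)


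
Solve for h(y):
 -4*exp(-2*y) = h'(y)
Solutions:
 h(y) = C1 + 2*exp(-2*y)


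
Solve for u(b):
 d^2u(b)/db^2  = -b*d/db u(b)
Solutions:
 u(b) = C1 + C2*erf(sqrt(2)*b/2)


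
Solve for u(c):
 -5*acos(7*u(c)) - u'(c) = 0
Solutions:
 Integral(1/acos(7*_y), (_y, u(c))) = C1 - 5*c


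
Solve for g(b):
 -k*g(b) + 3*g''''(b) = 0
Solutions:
 g(b) = C1*exp(-3^(3/4)*b*k^(1/4)/3) + C2*exp(3^(3/4)*b*k^(1/4)/3) + C3*exp(-3^(3/4)*I*b*k^(1/4)/3) + C4*exp(3^(3/4)*I*b*k^(1/4)/3)


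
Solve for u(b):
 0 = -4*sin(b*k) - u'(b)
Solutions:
 u(b) = C1 + 4*cos(b*k)/k


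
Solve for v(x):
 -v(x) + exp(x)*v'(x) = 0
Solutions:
 v(x) = C1*exp(-exp(-x))


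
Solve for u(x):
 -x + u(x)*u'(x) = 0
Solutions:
 u(x) = -sqrt(C1 + x^2)
 u(x) = sqrt(C1 + x^2)


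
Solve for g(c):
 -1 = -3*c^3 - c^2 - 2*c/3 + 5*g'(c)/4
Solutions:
 g(c) = C1 + 3*c^4/5 + 4*c^3/15 + 4*c^2/15 - 4*c/5


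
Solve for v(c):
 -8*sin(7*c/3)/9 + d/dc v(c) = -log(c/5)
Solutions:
 v(c) = C1 - c*log(c) + c + c*log(5) - 8*cos(7*c/3)/21


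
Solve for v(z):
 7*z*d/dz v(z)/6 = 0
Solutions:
 v(z) = C1


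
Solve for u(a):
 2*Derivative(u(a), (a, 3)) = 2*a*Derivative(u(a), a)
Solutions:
 u(a) = C1 + Integral(C2*airyai(a) + C3*airybi(a), a)


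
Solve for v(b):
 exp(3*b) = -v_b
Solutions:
 v(b) = C1 - exp(3*b)/3


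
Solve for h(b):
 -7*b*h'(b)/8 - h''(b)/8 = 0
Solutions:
 h(b) = C1 + C2*erf(sqrt(14)*b/2)


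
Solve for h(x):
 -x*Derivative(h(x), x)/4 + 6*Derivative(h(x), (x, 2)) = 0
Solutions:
 h(x) = C1 + C2*erfi(sqrt(3)*x/12)


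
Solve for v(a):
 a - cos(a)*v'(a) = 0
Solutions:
 v(a) = C1 + Integral(a/cos(a), a)


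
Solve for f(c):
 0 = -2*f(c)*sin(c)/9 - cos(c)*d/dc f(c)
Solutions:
 f(c) = C1*cos(c)^(2/9)


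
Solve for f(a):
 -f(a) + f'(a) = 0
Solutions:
 f(a) = C1*exp(a)


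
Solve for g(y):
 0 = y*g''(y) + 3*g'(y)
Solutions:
 g(y) = C1 + C2/y^2


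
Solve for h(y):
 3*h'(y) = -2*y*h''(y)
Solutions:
 h(y) = C1 + C2/sqrt(y)


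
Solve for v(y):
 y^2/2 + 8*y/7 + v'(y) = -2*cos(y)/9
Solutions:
 v(y) = C1 - y^3/6 - 4*y^2/7 - 2*sin(y)/9


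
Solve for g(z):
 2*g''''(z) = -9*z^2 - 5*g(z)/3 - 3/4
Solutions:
 g(z) = -27*z^2/5 + (C1*sin(10^(1/4)*3^(3/4)*z/6) + C2*cos(10^(1/4)*3^(3/4)*z/6))*exp(-10^(1/4)*3^(3/4)*z/6) + (C3*sin(10^(1/4)*3^(3/4)*z/6) + C4*cos(10^(1/4)*3^(3/4)*z/6))*exp(10^(1/4)*3^(3/4)*z/6) - 9/20


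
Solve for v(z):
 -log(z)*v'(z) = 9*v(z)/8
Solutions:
 v(z) = C1*exp(-9*li(z)/8)


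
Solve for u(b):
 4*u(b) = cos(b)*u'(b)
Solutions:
 u(b) = C1*(sin(b)^2 + 2*sin(b) + 1)/(sin(b)^2 - 2*sin(b) + 1)


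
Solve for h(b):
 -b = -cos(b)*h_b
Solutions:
 h(b) = C1 + Integral(b/cos(b), b)


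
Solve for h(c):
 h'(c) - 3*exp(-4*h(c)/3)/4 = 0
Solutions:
 h(c) = 3*log(-I*(C1 + c)^(1/4))
 h(c) = 3*log(I*(C1 + c)^(1/4))
 h(c) = 3*log(-(C1 + c)^(1/4))
 h(c) = 3*log(C1 + c)/4


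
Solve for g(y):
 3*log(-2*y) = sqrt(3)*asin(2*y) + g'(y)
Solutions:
 g(y) = C1 + 3*y*log(-y) - 3*y + 3*y*log(2) - sqrt(3)*(y*asin(2*y) + sqrt(1 - 4*y^2)/2)


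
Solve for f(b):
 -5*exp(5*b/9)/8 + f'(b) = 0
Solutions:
 f(b) = C1 + 9*exp(5*b/9)/8


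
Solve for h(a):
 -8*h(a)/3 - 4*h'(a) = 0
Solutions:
 h(a) = C1*exp(-2*a/3)


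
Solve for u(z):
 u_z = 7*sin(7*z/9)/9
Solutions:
 u(z) = C1 - cos(7*z/9)


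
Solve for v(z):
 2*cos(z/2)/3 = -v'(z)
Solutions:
 v(z) = C1 - 4*sin(z/2)/3


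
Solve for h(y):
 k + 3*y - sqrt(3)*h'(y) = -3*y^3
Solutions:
 h(y) = C1 + sqrt(3)*k*y/3 + sqrt(3)*y^4/4 + sqrt(3)*y^2/2


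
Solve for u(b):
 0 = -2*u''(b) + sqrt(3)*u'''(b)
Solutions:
 u(b) = C1 + C2*b + C3*exp(2*sqrt(3)*b/3)


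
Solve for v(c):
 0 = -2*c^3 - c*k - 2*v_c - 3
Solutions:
 v(c) = C1 - c^4/4 - c^2*k/4 - 3*c/2


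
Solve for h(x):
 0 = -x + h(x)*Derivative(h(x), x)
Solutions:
 h(x) = -sqrt(C1 + x^2)
 h(x) = sqrt(C1 + x^2)


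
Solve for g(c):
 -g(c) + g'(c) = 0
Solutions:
 g(c) = C1*exp(c)


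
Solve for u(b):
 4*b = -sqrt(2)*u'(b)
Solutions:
 u(b) = C1 - sqrt(2)*b^2


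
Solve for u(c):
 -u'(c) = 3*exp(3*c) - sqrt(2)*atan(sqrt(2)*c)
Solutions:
 u(c) = C1 + sqrt(2)*(c*atan(sqrt(2)*c) - sqrt(2)*log(2*c^2 + 1)/4) - exp(3*c)


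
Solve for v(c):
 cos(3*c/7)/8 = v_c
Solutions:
 v(c) = C1 + 7*sin(3*c/7)/24


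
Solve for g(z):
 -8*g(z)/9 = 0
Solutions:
 g(z) = 0


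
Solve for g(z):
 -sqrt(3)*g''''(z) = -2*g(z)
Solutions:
 g(z) = C1*exp(-2^(1/4)*3^(7/8)*z/3) + C2*exp(2^(1/4)*3^(7/8)*z/3) + C3*sin(2^(1/4)*3^(7/8)*z/3) + C4*cos(2^(1/4)*3^(7/8)*z/3)


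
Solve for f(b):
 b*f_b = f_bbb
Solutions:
 f(b) = C1 + Integral(C2*airyai(b) + C3*airybi(b), b)


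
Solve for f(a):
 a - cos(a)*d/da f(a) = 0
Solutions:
 f(a) = C1 + Integral(a/cos(a), a)


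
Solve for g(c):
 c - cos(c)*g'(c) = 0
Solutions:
 g(c) = C1 + Integral(c/cos(c), c)


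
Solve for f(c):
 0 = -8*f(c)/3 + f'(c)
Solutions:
 f(c) = C1*exp(8*c/3)


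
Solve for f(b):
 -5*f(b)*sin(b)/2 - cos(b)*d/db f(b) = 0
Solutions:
 f(b) = C1*cos(b)^(5/2)


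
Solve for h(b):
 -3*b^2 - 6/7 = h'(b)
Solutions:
 h(b) = C1 - b^3 - 6*b/7


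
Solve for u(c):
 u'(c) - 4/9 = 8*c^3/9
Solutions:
 u(c) = C1 + 2*c^4/9 + 4*c/9


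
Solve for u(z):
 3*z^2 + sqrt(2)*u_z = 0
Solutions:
 u(z) = C1 - sqrt(2)*z^3/2


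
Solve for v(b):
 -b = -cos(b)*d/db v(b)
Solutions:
 v(b) = C1 + Integral(b/cos(b), b)


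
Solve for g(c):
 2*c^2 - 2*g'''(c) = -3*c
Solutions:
 g(c) = C1 + C2*c + C3*c^2 + c^5/60 + c^4/16


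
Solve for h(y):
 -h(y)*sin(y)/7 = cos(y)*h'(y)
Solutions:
 h(y) = C1*cos(y)^(1/7)


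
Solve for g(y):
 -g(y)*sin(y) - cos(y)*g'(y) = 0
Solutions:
 g(y) = C1*cos(y)


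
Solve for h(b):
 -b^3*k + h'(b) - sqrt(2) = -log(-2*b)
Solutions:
 h(b) = C1 + b^4*k/4 - b*log(-b) + b*(-log(2) + 1 + sqrt(2))


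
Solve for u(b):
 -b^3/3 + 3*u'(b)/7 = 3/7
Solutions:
 u(b) = C1 + 7*b^4/36 + b


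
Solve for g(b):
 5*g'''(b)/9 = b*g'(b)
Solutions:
 g(b) = C1 + Integral(C2*airyai(15^(2/3)*b/5) + C3*airybi(15^(2/3)*b/5), b)


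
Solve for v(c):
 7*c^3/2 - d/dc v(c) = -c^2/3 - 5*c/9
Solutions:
 v(c) = C1 + 7*c^4/8 + c^3/9 + 5*c^2/18


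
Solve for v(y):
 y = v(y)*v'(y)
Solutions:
 v(y) = -sqrt(C1 + y^2)
 v(y) = sqrt(C1 + y^2)


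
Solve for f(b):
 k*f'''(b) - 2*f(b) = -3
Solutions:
 f(b) = C1*exp(2^(1/3)*b*(1/k)^(1/3)) + C2*exp(2^(1/3)*b*(-1 + sqrt(3)*I)*(1/k)^(1/3)/2) + C3*exp(-2^(1/3)*b*(1 + sqrt(3)*I)*(1/k)^(1/3)/2) + 3/2


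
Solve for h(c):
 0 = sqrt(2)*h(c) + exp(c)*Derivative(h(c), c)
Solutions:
 h(c) = C1*exp(sqrt(2)*exp(-c))


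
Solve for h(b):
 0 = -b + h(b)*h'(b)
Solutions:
 h(b) = -sqrt(C1 + b^2)
 h(b) = sqrt(C1 + b^2)


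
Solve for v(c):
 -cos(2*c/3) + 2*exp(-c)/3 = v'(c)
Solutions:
 v(c) = C1 - 3*sin(2*c/3)/2 - 2*exp(-c)/3


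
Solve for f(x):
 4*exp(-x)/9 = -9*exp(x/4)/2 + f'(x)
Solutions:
 f(x) = C1 + 18*exp(x/4) - 4*exp(-x)/9


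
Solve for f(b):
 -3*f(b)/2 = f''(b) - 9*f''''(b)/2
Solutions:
 f(b) = C1*exp(-b*sqrt(1 + 2*sqrt(7))/3) + C2*exp(b*sqrt(1 + 2*sqrt(7))/3) + C3*sin(b*sqrt(-1 + 2*sqrt(7))/3) + C4*cos(b*sqrt(-1 + 2*sqrt(7))/3)


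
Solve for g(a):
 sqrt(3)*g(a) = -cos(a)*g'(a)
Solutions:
 g(a) = C1*(sin(a) - 1)^(sqrt(3)/2)/(sin(a) + 1)^(sqrt(3)/2)


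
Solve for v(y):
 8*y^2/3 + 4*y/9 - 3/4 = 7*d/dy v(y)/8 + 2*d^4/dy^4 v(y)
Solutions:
 v(y) = C1 + C4*exp(-2^(2/3)*7^(1/3)*y/4) + 64*y^3/63 + 16*y^2/63 - 6*y/7 + (C2*sin(2^(2/3)*sqrt(3)*7^(1/3)*y/8) + C3*cos(2^(2/3)*sqrt(3)*7^(1/3)*y/8))*exp(2^(2/3)*7^(1/3)*y/8)


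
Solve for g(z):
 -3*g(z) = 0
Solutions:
 g(z) = 0


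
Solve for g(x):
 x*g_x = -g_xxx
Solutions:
 g(x) = C1 + Integral(C2*airyai(-x) + C3*airybi(-x), x)


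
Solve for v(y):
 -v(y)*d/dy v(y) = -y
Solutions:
 v(y) = -sqrt(C1 + y^2)
 v(y) = sqrt(C1 + y^2)


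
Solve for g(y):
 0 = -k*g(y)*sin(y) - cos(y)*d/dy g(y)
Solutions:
 g(y) = C1*exp(k*log(cos(y)))


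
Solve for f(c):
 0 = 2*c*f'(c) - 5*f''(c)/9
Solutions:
 f(c) = C1 + C2*erfi(3*sqrt(5)*c/5)


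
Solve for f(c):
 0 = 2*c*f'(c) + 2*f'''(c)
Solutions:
 f(c) = C1 + Integral(C2*airyai(-c) + C3*airybi(-c), c)


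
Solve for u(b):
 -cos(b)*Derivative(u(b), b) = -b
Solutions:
 u(b) = C1 + Integral(b/cos(b), b)


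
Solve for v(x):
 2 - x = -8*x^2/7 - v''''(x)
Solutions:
 v(x) = C1 + C2*x + C3*x^2 + C4*x^3 - x^6/315 + x^5/120 - x^4/12


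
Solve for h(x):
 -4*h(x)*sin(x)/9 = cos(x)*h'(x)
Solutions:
 h(x) = C1*cos(x)^(4/9)


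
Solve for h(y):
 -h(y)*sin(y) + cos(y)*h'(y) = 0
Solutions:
 h(y) = C1/cos(y)


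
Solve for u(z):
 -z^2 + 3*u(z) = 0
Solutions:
 u(z) = z^2/3


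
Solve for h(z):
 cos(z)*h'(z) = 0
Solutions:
 h(z) = C1


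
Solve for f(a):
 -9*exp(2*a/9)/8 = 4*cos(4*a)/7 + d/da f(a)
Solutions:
 f(a) = C1 - 81*exp(2*a/9)/16 - sin(4*a)/7


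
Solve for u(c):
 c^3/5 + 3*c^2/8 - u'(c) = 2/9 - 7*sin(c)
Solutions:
 u(c) = C1 + c^4/20 + c^3/8 - 2*c/9 - 7*cos(c)


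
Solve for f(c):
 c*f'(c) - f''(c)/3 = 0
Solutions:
 f(c) = C1 + C2*erfi(sqrt(6)*c/2)


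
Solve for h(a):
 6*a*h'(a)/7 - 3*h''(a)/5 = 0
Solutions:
 h(a) = C1 + C2*erfi(sqrt(35)*a/7)


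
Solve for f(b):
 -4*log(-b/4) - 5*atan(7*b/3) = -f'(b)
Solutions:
 f(b) = C1 + 4*b*log(-b) + 5*b*atan(7*b/3) - 8*b*log(2) - 4*b - 15*log(49*b^2 + 9)/14


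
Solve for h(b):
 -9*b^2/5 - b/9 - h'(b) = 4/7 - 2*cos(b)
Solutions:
 h(b) = C1 - 3*b^3/5 - b^2/18 - 4*b/7 + 2*sin(b)


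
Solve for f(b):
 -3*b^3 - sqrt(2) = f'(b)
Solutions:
 f(b) = C1 - 3*b^4/4 - sqrt(2)*b


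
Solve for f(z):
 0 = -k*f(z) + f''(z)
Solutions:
 f(z) = C1*exp(-sqrt(k)*z) + C2*exp(sqrt(k)*z)


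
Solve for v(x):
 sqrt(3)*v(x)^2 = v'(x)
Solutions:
 v(x) = -1/(C1 + sqrt(3)*x)


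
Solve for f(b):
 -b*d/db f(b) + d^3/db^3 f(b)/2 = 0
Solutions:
 f(b) = C1 + Integral(C2*airyai(2^(1/3)*b) + C3*airybi(2^(1/3)*b), b)


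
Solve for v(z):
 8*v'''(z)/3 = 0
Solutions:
 v(z) = C1 + C2*z + C3*z^2


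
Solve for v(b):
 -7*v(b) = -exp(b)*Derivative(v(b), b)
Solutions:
 v(b) = C1*exp(-7*exp(-b))


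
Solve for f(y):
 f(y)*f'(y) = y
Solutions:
 f(y) = -sqrt(C1 + y^2)
 f(y) = sqrt(C1 + y^2)


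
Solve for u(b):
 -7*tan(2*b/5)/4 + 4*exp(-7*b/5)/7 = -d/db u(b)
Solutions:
 u(b) = C1 + 35*log(tan(2*b/5)^2 + 1)/16 + 20*exp(-7*b/5)/49


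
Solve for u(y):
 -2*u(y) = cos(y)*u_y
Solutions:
 u(y) = C1*(sin(y) - 1)/(sin(y) + 1)


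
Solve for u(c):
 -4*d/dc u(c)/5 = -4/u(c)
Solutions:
 u(c) = -sqrt(C1 + 10*c)
 u(c) = sqrt(C1 + 10*c)


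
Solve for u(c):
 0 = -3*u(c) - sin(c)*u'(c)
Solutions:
 u(c) = C1*(cos(c) + 1)^(3/2)/(cos(c) - 1)^(3/2)


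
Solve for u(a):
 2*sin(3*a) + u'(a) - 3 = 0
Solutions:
 u(a) = C1 + 3*a + 2*cos(3*a)/3


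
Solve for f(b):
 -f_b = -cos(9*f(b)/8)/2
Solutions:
 -b/2 - 4*log(sin(9*f(b)/8) - 1)/9 + 4*log(sin(9*f(b)/8) + 1)/9 = C1


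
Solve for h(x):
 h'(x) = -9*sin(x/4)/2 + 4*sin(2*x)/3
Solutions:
 h(x) = C1 + 18*cos(x/4) - 2*cos(2*x)/3


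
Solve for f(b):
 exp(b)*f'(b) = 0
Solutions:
 f(b) = C1


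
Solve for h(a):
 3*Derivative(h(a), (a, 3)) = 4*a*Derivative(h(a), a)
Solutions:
 h(a) = C1 + Integral(C2*airyai(6^(2/3)*a/3) + C3*airybi(6^(2/3)*a/3), a)


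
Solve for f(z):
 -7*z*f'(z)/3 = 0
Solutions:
 f(z) = C1


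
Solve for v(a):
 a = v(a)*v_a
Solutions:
 v(a) = -sqrt(C1 + a^2)
 v(a) = sqrt(C1 + a^2)


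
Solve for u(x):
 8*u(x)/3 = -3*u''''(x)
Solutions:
 u(x) = (C1*sin(2^(1/4)*sqrt(3)*x/3) + C2*cos(2^(1/4)*sqrt(3)*x/3))*exp(-2^(1/4)*sqrt(3)*x/3) + (C3*sin(2^(1/4)*sqrt(3)*x/3) + C4*cos(2^(1/4)*sqrt(3)*x/3))*exp(2^(1/4)*sqrt(3)*x/3)


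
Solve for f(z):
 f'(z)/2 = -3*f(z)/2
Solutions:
 f(z) = C1*exp(-3*z)


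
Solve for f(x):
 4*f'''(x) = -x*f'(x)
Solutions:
 f(x) = C1 + Integral(C2*airyai(-2^(1/3)*x/2) + C3*airybi(-2^(1/3)*x/2), x)


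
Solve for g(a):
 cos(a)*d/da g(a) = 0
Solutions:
 g(a) = C1


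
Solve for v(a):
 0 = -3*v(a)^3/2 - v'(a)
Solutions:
 v(a) = -sqrt(-1/(C1 - 3*a))
 v(a) = sqrt(-1/(C1 - 3*a))


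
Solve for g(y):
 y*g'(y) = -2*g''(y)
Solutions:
 g(y) = C1 + C2*erf(y/2)


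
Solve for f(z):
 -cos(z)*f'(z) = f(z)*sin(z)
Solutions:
 f(z) = C1*cos(z)


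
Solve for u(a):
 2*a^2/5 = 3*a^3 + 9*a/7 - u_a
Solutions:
 u(a) = C1 + 3*a^4/4 - 2*a^3/15 + 9*a^2/14


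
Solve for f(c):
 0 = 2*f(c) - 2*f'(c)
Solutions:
 f(c) = C1*exp(c)


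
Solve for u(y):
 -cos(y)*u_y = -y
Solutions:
 u(y) = C1 + Integral(y/cos(y), y)


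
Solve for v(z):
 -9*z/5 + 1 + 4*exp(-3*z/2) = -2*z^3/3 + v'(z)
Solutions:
 v(z) = C1 + z^4/6 - 9*z^2/10 + z - 8*exp(-3*z/2)/3


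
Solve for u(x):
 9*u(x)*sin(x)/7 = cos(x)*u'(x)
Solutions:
 u(x) = C1/cos(x)^(9/7)


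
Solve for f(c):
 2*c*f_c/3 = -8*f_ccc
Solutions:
 f(c) = C1 + Integral(C2*airyai(-18^(1/3)*c/6) + C3*airybi(-18^(1/3)*c/6), c)


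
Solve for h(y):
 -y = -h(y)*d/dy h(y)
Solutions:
 h(y) = -sqrt(C1 + y^2)
 h(y) = sqrt(C1 + y^2)


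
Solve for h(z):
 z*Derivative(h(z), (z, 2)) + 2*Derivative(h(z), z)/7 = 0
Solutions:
 h(z) = C1 + C2*z^(5/7)


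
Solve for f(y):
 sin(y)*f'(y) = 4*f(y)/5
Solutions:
 f(y) = C1*(cos(y) - 1)^(2/5)/(cos(y) + 1)^(2/5)


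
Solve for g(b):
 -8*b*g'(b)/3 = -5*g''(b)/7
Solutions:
 g(b) = C1 + C2*erfi(2*sqrt(105)*b/15)


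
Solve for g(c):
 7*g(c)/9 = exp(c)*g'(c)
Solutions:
 g(c) = C1*exp(-7*exp(-c)/9)


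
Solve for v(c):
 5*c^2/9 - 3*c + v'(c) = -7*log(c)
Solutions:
 v(c) = C1 - 5*c^3/27 + 3*c^2/2 - 7*c*log(c) + 7*c


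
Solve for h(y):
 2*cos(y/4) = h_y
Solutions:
 h(y) = C1 + 8*sin(y/4)


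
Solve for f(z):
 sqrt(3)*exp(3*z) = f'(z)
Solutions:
 f(z) = C1 + sqrt(3)*exp(3*z)/3


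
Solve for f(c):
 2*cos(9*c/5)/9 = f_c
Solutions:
 f(c) = C1 + 10*sin(9*c/5)/81


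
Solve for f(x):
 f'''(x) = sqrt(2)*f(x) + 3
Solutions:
 f(x) = C3*exp(2^(1/6)*x) + (C1*sin(2^(1/6)*sqrt(3)*x/2) + C2*cos(2^(1/6)*sqrt(3)*x/2))*exp(-2^(1/6)*x/2) - 3*sqrt(2)/2


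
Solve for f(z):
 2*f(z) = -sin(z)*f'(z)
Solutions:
 f(z) = C1*(cos(z) + 1)/(cos(z) - 1)


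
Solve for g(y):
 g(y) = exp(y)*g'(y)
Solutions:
 g(y) = C1*exp(-exp(-y))


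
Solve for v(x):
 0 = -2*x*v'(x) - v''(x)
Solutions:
 v(x) = C1 + C2*erf(x)


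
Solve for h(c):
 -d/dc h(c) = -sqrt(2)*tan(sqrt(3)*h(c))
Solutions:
 h(c) = sqrt(3)*(pi - asin(C1*exp(sqrt(6)*c)))/3
 h(c) = sqrt(3)*asin(C1*exp(sqrt(6)*c))/3


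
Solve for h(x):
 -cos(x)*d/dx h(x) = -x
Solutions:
 h(x) = C1 + Integral(x/cos(x), x)


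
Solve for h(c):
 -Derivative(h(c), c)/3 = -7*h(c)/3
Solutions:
 h(c) = C1*exp(7*c)


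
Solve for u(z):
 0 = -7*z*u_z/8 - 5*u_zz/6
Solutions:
 u(z) = C1 + C2*erf(sqrt(210)*z/20)


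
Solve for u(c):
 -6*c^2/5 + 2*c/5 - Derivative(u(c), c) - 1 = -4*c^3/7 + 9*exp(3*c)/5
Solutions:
 u(c) = C1 + c^4/7 - 2*c^3/5 + c^2/5 - c - 3*exp(3*c)/5


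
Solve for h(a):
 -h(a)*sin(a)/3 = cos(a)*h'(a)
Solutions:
 h(a) = C1*cos(a)^(1/3)


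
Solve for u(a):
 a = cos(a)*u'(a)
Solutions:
 u(a) = C1 + Integral(a/cos(a), a)


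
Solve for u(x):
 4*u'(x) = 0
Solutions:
 u(x) = C1


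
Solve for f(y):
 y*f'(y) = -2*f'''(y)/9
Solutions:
 f(y) = C1 + Integral(C2*airyai(-6^(2/3)*y/2) + C3*airybi(-6^(2/3)*y/2), y)


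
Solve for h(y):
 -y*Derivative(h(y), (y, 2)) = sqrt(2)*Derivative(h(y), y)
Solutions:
 h(y) = C1 + C2*y^(1 - sqrt(2))


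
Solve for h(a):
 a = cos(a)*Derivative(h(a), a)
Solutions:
 h(a) = C1 + Integral(a/cos(a), a)


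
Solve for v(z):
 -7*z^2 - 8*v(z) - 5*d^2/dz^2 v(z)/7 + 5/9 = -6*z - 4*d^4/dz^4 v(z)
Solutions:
 v(z) = C1*exp(-sqrt(14)*z*sqrt(5 + sqrt(6297))/28) + C2*exp(sqrt(14)*z*sqrt(5 + sqrt(6297))/28) + C3*sin(sqrt(14)*z*sqrt(-5 + sqrt(6297))/28) + C4*cos(sqrt(14)*z*sqrt(-5 + sqrt(6297))/28) - 7*z^2/8 + 3*z/4 + 65/288


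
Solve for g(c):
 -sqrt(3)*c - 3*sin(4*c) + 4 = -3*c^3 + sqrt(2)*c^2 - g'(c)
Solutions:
 g(c) = C1 - 3*c^4/4 + sqrt(2)*c^3/3 + sqrt(3)*c^2/2 - 4*c - 3*cos(4*c)/4


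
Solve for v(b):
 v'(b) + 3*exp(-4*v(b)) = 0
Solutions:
 v(b) = log(-I*(C1 - 12*b)^(1/4))
 v(b) = log(I*(C1 - 12*b)^(1/4))
 v(b) = log(-(C1 - 12*b)^(1/4))
 v(b) = log(C1 - 12*b)/4


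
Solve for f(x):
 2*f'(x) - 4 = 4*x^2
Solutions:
 f(x) = C1 + 2*x^3/3 + 2*x


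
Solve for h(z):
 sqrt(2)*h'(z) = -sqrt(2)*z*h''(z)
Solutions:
 h(z) = C1 + C2*log(z)


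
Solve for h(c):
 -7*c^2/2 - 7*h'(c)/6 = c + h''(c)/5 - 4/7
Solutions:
 h(c) = C1 + C2*exp(-35*c/6) - c^3 + 3*c^2/35 + 564*c/1225


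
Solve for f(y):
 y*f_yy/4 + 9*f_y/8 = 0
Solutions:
 f(y) = C1 + C2/y^(7/2)


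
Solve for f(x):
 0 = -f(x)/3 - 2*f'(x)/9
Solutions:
 f(x) = C1*exp(-3*x/2)


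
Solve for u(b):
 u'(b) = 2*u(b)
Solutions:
 u(b) = C1*exp(2*b)


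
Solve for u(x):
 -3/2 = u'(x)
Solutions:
 u(x) = C1 - 3*x/2


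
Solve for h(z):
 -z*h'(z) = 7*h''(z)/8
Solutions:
 h(z) = C1 + C2*erf(2*sqrt(7)*z/7)


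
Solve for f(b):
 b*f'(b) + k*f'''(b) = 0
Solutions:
 f(b) = C1 + Integral(C2*airyai(b*(-1/k)^(1/3)) + C3*airybi(b*(-1/k)^(1/3)), b)


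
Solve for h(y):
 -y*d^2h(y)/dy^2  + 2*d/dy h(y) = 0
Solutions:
 h(y) = C1 + C2*y^3


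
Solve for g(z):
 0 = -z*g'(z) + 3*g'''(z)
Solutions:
 g(z) = C1 + Integral(C2*airyai(3^(2/3)*z/3) + C3*airybi(3^(2/3)*z/3), z)


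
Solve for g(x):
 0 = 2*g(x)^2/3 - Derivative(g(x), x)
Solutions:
 g(x) = -3/(C1 + 2*x)


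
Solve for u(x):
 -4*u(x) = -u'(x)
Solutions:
 u(x) = C1*exp(4*x)


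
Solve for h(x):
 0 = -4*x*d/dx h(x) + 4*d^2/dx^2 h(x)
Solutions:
 h(x) = C1 + C2*erfi(sqrt(2)*x/2)


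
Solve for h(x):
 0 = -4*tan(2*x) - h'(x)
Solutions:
 h(x) = C1 + 2*log(cos(2*x))


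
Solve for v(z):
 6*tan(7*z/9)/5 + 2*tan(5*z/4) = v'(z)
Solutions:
 v(z) = C1 - 54*log(cos(7*z/9))/35 - 8*log(cos(5*z/4))/5


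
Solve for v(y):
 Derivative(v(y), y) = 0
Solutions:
 v(y) = C1


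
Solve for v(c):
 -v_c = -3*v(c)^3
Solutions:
 v(c) = -sqrt(2)*sqrt(-1/(C1 + 3*c))/2
 v(c) = sqrt(2)*sqrt(-1/(C1 + 3*c))/2


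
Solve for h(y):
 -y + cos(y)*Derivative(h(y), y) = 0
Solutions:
 h(y) = C1 + Integral(y/cos(y), y)


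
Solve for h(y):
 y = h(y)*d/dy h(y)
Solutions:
 h(y) = -sqrt(C1 + y^2)
 h(y) = sqrt(C1 + y^2)


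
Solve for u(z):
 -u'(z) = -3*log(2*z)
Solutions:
 u(z) = C1 + 3*z*log(z) - 3*z + z*log(8)


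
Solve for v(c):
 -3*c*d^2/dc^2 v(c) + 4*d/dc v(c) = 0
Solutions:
 v(c) = C1 + C2*c^(7/3)


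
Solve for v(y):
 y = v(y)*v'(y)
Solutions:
 v(y) = -sqrt(C1 + y^2)
 v(y) = sqrt(C1 + y^2)


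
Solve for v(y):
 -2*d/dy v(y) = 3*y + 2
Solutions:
 v(y) = C1 - 3*y^2/4 - y


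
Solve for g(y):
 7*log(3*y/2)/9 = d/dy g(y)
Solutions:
 g(y) = C1 + 7*y*log(y)/9 - 7*y/9 - 7*y*log(2)/9 + 7*y*log(3)/9


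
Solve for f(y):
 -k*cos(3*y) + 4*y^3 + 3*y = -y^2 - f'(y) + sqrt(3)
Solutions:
 f(y) = C1 + k*sin(3*y)/3 - y^4 - y^3/3 - 3*y^2/2 + sqrt(3)*y


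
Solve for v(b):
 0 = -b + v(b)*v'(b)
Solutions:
 v(b) = -sqrt(C1 + b^2)
 v(b) = sqrt(C1 + b^2)


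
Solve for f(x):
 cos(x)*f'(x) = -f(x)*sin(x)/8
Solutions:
 f(x) = C1*cos(x)^(1/8)


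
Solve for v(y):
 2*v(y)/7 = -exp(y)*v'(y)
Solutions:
 v(y) = C1*exp(2*exp(-y)/7)


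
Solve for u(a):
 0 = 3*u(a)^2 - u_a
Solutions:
 u(a) = -1/(C1 + 3*a)


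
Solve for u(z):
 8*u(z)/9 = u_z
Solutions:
 u(z) = C1*exp(8*z/9)


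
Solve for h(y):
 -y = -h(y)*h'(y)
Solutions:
 h(y) = -sqrt(C1 + y^2)
 h(y) = sqrt(C1 + y^2)


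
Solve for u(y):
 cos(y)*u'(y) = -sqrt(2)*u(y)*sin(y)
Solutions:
 u(y) = C1*cos(y)^(sqrt(2))


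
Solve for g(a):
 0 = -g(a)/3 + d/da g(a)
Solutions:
 g(a) = C1*exp(a/3)


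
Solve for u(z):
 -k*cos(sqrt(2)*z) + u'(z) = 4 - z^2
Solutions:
 u(z) = C1 + sqrt(2)*k*sin(sqrt(2)*z)/2 - z^3/3 + 4*z


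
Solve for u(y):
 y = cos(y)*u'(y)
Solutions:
 u(y) = C1 + Integral(y/cos(y), y)


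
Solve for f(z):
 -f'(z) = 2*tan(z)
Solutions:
 f(z) = C1 + 2*log(cos(z))


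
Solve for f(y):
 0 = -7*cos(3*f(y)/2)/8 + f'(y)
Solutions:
 -7*y/8 - log(sin(3*f(y)/2) - 1)/3 + log(sin(3*f(y)/2) + 1)/3 = C1


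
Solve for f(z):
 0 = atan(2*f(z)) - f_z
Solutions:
 Integral(1/atan(2*_y), (_y, f(z))) = C1 + z


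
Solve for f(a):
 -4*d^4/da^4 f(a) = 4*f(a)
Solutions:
 f(a) = (C1*sin(sqrt(2)*a/2) + C2*cos(sqrt(2)*a/2))*exp(-sqrt(2)*a/2) + (C3*sin(sqrt(2)*a/2) + C4*cos(sqrt(2)*a/2))*exp(sqrt(2)*a/2)


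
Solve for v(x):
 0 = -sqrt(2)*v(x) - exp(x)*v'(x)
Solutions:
 v(x) = C1*exp(sqrt(2)*exp(-x))


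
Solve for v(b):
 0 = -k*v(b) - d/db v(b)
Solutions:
 v(b) = C1*exp(-b*k)


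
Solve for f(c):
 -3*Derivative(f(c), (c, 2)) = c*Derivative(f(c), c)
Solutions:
 f(c) = C1 + C2*erf(sqrt(6)*c/6)


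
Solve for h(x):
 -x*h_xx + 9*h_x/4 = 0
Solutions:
 h(x) = C1 + C2*x^(13/4)


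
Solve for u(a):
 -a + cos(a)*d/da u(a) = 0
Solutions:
 u(a) = C1 + Integral(a/cos(a), a)


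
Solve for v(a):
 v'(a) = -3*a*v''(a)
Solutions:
 v(a) = C1 + C2*a^(2/3)


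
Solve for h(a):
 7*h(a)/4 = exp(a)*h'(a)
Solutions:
 h(a) = C1*exp(-7*exp(-a)/4)


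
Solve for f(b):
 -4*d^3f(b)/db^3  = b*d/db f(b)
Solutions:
 f(b) = C1 + Integral(C2*airyai(-2^(1/3)*b/2) + C3*airybi(-2^(1/3)*b/2), b)


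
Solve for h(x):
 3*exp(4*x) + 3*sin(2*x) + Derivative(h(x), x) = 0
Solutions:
 h(x) = C1 - 3*exp(4*x)/4 + 3*cos(2*x)/2


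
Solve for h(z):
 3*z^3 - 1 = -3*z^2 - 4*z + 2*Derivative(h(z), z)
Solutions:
 h(z) = C1 + 3*z^4/8 + z^3/2 + z^2 - z/2


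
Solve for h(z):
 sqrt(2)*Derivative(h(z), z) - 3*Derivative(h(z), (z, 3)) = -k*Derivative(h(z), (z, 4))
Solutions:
 h(z) = C1 + C2*exp(z*(-(sqrt(((sqrt(2) - 2/k^2)^2 - 4/k^4)/k^2)/2 + sqrt(2)/(2*k) - 1/k^3)^(1/3) + 1/k - 1/(k^2*(sqrt(((sqrt(2) - 2/k^2)^2 - 4/k^4)/k^2)/2 + sqrt(2)/(2*k) - 1/k^3)^(1/3)))) + C3*exp(z*((sqrt(((sqrt(2) - 2/k^2)^2 - 4/k^4)/k^2)/2 + sqrt(2)/(2*k) - 1/k^3)^(1/3)/2 - sqrt(3)*I*(sqrt(((sqrt(2) - 2/k^2)^2 - 4/k^4)/k^2)/2 + sqrt(2)/(2*k) - 1/k^3)^(1/3)/2 + 1/k - 2/(k^2*(-1 + sqrt(3)*I)*(sqrt(((sqrt(2) - 2/k^2)^2 - 4/k^4)/k^2)/2 + sqrt(2)/(2*k) - 1/k^3)^(1/3)))) + C4*exp(z*((sqrt(((sqrt(2) - 2/k^2)^2 - 4/k^4)/k^2)/2 + sqrt(2)/(2*k) - 1/k^3)^(1/3)/2 + sqrt(3)*I*(sqrt(((sqrt(2) - 2/k^2)^2 - 4/k^4)/k^2)/2 + sqrt(2)/(2*k) - 1/k^3)^(1/3)/2 + 1/k + 2/(k^2*(1 + sqrt(3)*I)*(sqrt(((sqrt(2) - 2/k^2)^2 - 4/k^4)/k^2)/2 + sqrt(2)/(2*k) - 1/k^3)^(1/3))))


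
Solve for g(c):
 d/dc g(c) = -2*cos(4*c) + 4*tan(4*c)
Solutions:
 g(c) = C1 - log(cos(4*c)) - sin(4*c)/2


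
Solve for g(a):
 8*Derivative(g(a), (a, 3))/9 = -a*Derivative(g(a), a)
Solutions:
 g(a) = C1 + Integral(C2*airyai(-3^(2/3)*a/2) + C3*airybi(-3^(2/3)*a/2), a)


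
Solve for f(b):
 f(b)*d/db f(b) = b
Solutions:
 f(b) = -sqrt(C1 + b^2)
 f(b) = sqrt(C1 + b^2)


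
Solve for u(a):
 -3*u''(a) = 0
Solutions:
 u(a) = C1 + C2*a


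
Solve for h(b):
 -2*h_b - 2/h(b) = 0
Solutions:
 h(b) = -sqrt(C1 - 2*b)
 h(b) = sqrt(C1 - 2*b)


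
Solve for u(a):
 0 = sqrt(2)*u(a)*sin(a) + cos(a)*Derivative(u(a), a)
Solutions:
 u(a) = C1*cos(a)^(sqrt(2))


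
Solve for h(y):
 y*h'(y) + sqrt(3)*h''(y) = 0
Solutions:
 h(y) = C1 + C2*erf(sqrt(2)*3^(3/4)*y/6)


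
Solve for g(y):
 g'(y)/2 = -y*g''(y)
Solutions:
 g(y) = C1 + C2*sqrt(y)


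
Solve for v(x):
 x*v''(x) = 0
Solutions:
 v(x) = C1 + C2*x


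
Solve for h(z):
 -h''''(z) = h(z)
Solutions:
 h(z) = (C1*sin(sqrt(2)*z/2) + C2*cos(sqrt(2)*z/2))*exp(-sqrt(2)*z/2) + (C3*sin(sqrt(2)*z/2) + C4*cos(sqrt(2)*z/2))*exp(sqrt(2)*z/2)


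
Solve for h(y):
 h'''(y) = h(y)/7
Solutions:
 h(y) = C3*exp(7^(2/3)*y/7) + (C1*sin(sqrt(3)*7^(2/3)*y/14) + C2*cos(sqrt(3)*7^(2/3)*y/14))*exp(-7^(2/3)*y/14)


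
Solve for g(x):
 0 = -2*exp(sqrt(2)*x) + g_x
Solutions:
 g(x) = C1 + sqrt(2)*exp(sqrt(2)*x)


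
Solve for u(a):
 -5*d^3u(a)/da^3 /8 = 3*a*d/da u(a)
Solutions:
 u(a) = C1 + Integral(C2*airyai(-2*3^(1/3)*5^(2/3)*a/5) + C3*airybi(-2*3^(1/3)*5^(2/3)*a/5), a)


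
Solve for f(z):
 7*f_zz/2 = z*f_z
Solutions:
 f(z) = C1 + C2*erfi(sqrt(7)*z/7)


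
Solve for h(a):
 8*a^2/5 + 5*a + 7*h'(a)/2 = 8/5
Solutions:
 h(a) = C1 - 16*a^3/105 - 5*a^2/7 + 16*a/35


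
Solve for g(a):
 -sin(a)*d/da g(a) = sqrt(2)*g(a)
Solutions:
 g(a) = C1*(cos(a) + 1)^(sqrt(2)/2)/(cos(a) - 1)^(sqrt(2)/2)


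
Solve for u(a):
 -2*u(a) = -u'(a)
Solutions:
 u(a) = C1*exp(2*a)


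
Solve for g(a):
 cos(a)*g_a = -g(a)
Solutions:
 g(a) = C1*sqrt(sin(a) - 1)/sqrt(sin(a) + 1)


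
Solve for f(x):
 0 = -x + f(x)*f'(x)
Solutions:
 f(x) = -sqrt(C1 + x^2)
 f(x) = sqrt(C1 + x^2)


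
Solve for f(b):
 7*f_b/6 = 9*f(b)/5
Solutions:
 f(b) = C1*exp(54*b/35)


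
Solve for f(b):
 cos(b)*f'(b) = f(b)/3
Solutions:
 f(b) = C1*(sin(b) + 1)^(1/6)/(sin(b) - 1)^(1/6)


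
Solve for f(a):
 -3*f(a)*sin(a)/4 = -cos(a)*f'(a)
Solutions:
 f(a) = C1/cos(a)^(3/4)


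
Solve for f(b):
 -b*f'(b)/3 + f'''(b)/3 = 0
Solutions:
 f(b) = C1 + Integral(C2*airyai(b) + C3*airybi(b), b)


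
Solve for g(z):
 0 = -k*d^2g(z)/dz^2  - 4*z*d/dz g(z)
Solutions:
 g(z) = C1 + C2*sqrt(k)*erf(sqrt(2)*z*sqrt(1/k))


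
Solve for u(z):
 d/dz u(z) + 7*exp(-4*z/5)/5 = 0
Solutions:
 u(z) = C1 + 7*exp(-4*z/5)/4


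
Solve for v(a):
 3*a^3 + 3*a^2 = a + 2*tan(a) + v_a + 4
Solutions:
 v(a) = C1 + 3*a^4/4 + a^3 - a^2/2 - 4*a + 2*log(cos(a))


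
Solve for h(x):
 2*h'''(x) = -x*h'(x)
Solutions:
 h(x) = C1 + Integral(C2*airyai(-2^(2/3)*x/2) + C3*airybi(-2^(2/3)*x/2), x)


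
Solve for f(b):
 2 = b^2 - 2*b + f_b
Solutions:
 f(b) = C1 - b^3/3 + b^2 + 2*b


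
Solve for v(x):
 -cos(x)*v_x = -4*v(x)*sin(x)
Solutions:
 v(x) = C1/cos(x)^4


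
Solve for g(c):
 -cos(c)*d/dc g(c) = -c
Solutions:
 g(c) = C1 + Integral(c/cos(c), c)


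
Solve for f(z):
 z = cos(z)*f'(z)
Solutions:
 f(z) = C1 + Integral(z/cos(z), z)


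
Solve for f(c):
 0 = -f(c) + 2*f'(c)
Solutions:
 f(c) = C1*exp(c/2)


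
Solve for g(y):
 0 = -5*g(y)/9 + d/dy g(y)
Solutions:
 g(y) = C1*exp(5*y/9)


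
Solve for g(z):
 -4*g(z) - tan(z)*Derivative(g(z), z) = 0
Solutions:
 g(z) = C1/sin(z)^4


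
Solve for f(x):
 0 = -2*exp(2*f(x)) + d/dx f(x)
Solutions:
 f(x) = log(-sqrt(-1/(C1 + 2*x))) - log(2)/2
 f(x) = log(-1/(C1 + 2*x))/2 - log(2)/2


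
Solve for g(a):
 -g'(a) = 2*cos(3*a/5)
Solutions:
 g(a) = C1 - 10*sin(3*a/5)/3


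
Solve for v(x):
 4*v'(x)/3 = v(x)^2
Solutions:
 v(x) = -4/(C1 + 3*x)


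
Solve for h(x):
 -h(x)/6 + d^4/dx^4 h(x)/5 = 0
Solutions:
 h(x) = C1*exp(-5^(1/4)*6^(3/4)*x/6) + C2*exp(5^(1/4)*6^(3/4)*x/6) + C3*sin(5^(1/4)*6^(3/4)*x/6) + C4*cos(5^(1/4)*6^(3/4)*x/6)


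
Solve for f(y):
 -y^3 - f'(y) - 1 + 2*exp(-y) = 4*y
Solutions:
 f(y) = C1 - y^4/4 - 2*y^2 - y - 2*exp(-y)


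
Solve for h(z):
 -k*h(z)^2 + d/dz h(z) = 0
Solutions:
 h(z) = -1/(C1 + k*z)


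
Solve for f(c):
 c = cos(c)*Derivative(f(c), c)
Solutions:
 f(c) = C1 + Integral(c/cos(c), c)


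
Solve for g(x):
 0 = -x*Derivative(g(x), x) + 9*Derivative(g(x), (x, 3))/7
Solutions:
 g(x) = C1 + Integral(C2*airyai(21^(1/3)*x/3) + C3*airybi(21^(1/3)*x/3), x)


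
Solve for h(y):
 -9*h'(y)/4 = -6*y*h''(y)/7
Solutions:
 h(y) = C1 + C2*y^(29/8)


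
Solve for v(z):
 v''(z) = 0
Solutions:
 v(z) = C1 + C2*z


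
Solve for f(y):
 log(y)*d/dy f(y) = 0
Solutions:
 f(y) = C1


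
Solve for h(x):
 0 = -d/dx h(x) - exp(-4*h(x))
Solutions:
 h(x) = log(-I*(C1 - 4*x)^(1/4))
 h(x) = log(I*(C1 - 4*x)^(1/4))
 h(x) = log(-(C1 - 4*x)^(1/4))
 h(x) = log(C1 - 4*x)/4


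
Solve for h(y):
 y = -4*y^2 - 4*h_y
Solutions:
 h(y) = C1 - y^3/3 - y^2/8


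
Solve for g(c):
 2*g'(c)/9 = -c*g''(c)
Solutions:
 g(c) = C1 + C2*c^(7/9)


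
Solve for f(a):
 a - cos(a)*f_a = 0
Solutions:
 f(a) = C1 + Integral(a/cos(a), a)


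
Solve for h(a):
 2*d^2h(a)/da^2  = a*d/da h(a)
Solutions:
 h(a) = C1 + C2*erfi(a/2)


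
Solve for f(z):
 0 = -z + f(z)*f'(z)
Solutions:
 f(z) = -sqrt(C1 + z^2)
 f(z) = sqrt(C1 + z^2)


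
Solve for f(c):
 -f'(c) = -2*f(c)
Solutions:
 f(c) = C1*exp(2*c)


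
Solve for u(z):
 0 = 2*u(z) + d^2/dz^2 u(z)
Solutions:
 u(z) = C1*sin(sqrt(2)*z) + C2*cos(sqrt(2)*z)


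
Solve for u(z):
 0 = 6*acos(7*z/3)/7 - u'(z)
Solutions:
 u(z) = C1 + 6*z*acos(7*z/3)/7 - 6*sqrt(9 - 49*z^2)/49


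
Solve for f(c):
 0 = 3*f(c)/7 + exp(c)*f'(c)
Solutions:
 f(c) = C1*exp(3*exp(-c)/7)


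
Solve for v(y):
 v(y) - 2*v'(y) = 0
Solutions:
 v(y) = C1*exp(y/2)


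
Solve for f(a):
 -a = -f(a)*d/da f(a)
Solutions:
 f(a) = -sqrt(C1 + a^2)
 f(a) = sqrt(C1 + a^2)


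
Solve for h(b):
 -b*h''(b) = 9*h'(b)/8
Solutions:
 h(b) = C1 + C2/b^(1/8)


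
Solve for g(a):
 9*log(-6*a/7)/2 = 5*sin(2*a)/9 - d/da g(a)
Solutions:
 g(a) = C1 - 9*a*log(-a)/2 - 5*a*log(6) + a*log(42)/2 + 9*a/2 + 4*a*log(7) - 5*cos(2*a)/18


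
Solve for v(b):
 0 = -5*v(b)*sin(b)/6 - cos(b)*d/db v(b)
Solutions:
 v(b) = C1*cos(b)^(5/6)


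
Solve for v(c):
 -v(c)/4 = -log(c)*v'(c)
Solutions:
 v(c) = C1*exp(li(c)/4)


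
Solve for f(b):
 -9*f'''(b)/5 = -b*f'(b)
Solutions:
 f(b) = C1 + Integral(C2*airyai(15^(1/3)*b/3) + C3*airybi(15^(1/3)*b/3), b)


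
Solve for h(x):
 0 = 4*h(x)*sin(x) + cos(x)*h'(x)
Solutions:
 h(x) = C1*cos(x)^4


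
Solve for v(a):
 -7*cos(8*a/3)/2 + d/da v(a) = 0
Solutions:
 v(a) = C1 + 21*sin(8*a/3)/16


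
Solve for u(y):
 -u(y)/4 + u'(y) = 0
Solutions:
 u(y) = C1*exp(y/4)


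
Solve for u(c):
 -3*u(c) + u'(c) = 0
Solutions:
 u(c) = C1*exp(3*c)


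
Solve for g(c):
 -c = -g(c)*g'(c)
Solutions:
 g(c) = -sqrt(C1 + c^2)
 g(c) = sqrt(C1 + c^2)


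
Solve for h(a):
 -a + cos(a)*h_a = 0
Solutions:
 h(a) = C1 + Integral(a/cos(a), a)


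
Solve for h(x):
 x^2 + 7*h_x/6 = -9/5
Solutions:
 h(x) = C1 - 2*x^3/7 - 54*x/35


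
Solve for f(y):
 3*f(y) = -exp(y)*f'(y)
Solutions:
 f(y) = C1*exp(3*exp(-y))


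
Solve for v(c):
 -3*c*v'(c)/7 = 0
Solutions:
 v(c) = C1


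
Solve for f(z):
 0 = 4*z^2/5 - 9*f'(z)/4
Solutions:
 f(z) = C1 + 16*z^3/135


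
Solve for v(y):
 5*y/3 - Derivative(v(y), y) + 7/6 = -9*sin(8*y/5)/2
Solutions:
 v(y) = C1 + 5*y^2/6 + 7*y/6 - 45*cos(8*y/5)/16


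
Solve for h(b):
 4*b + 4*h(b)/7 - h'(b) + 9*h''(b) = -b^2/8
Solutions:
 h(b) = -7*b^2/32 - 497*b/64 + (C1*sin(sqrt(959)*b/126) + C2*cos(sqrt(959)*b/126))*exp(b/18) - 1715/256


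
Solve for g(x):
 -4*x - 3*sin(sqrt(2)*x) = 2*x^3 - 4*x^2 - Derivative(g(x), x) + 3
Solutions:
 g(x) = C1 + x^4/2 - 4*x^3/3 + 2*x^2 + 3*x - 3*sqrt(2)*cos(sqrt(2)*x)/2


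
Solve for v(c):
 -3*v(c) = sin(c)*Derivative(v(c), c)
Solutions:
 v(c) = C1*(cos(c) + 1)^(3/2)/(cos(c) - 1)^(3/2)


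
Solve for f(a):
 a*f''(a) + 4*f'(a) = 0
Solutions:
 f(a) = C1 + C2/a^3


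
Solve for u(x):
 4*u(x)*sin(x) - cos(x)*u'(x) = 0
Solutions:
 u(x) = C1/cos(x)^4


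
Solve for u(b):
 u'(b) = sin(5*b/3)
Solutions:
 u(b) = C1 - 3*cos(5*b/3)/5


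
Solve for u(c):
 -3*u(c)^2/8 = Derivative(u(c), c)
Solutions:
 u(c) = 8/(C1 + 3*c)


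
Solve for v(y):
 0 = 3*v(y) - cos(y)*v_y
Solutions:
 v(y) = C1*(sin(y) + 1)^(3/2)/(sin(y) - 1)^(3/2)


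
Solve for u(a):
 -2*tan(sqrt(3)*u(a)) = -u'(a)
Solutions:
 u(a) = sqrt(3)*(pi - asin(C1*exp(2*sqrt(3)*a)))/3
 u(a) = sqrt(3)*asin(C1*exp(2*sqrt(3)*a))/3


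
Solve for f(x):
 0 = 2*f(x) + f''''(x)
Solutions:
 f(x) = (C1*sin(2^(3/4)*x/2) + C2*cos(2^(3/4)*x/2))*exp(-2^(3/4)*x/2) + (C3*sin(2^(3/4)*x/2) + C4*cos(2^(3/4)*x/2))*exp(2^(3/4)*x/2)


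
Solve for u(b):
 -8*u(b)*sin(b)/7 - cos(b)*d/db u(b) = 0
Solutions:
 u(b) = C1*cos(b)^(8/7)


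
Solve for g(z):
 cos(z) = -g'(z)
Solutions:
 g(z) = C1 - sin(z)


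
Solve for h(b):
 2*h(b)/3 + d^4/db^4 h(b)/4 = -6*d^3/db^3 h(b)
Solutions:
 h(b) = C1*exp(b*(-6 + sqrt(2^(2/3)/(9*(sqrt(26242)/27 + 6)^(1/3)) + 2^(1/3)*(sqrt(26242)/27 + 6)^(1/3) + 36)))*sin(b*sqrt(-288 + 16/(9*(16*sqrt(26242)/27 + 96)^(1/3)) + 2*(16*sqrt(26242)/27 + 96)^(1/3) + 3456/sqrt(16/(9*(16*sqrt(26242)/27 + 96)^(1/3)) + 2*(16*sqrt(26242)/27 + 96)^(1/3) + 144))/2) + C2*exp(b*(-6 + sqrt(2^(2/3)/(9*(sqrt(26242)/27 + 6)^(1/3)) + 2^(1/3)*(sqrt(26242)/27 + 6)^(1/3) + 36)))*cos(b*sqrt(-288 + 16/(9*(16*sqrt(26242)/27 + 96)^(1/3)) + 2*(16*sqrt(26242)/27 + 96)^(1/3) + 3456/sqrt(16/(9*(16*sqrt(26242)/27 + 96)^(1/3)) + 2*(16*sqrt(26242)/27 + 96)^(1/3) + 144))/2) + C3*exp(-b*(6 + sqrt(2^(2/3)/(9*(sqrt(26242)/27 + 6)^(1/3)) + 2^(1/3)*(sqrt(26242)/27 + 6)^(1/3) + 36) + sqrt(-2^(1/3)*(sqrt(26242)/27 + 6)^(1/3) - 2^(2/3)/(9*(sqrt(26242)/27 + 6)^(1/3)) + 432/sqrt(2^(2/3)/(9*(sqrt(26242)/27 + 6)^(1/3)) + 2^(1/3)*(sqrt(26242)/27 + 6)^(1/3) + 36) + 72))) + C4*exp(b*(-sqrt(2^(2/3)/(9*(sqrt(26242)/27 + 6)^(1/3)) + 2^(1/3)*(sqrt(26242)/27 + 6)^(1/3) + 36) - 6 + sqrt(-2^(1/3)*(sqrt(26242)/27 + 6)^(1/3) - 2^(2/3)/(9*(sqrt(26242)/27 + 6)^(1/3)) + 432/sqrt(2^(2/3)/(9*(sqrt(26242)/27 + 6)^(1/3)) + 2^(1/3)*(sqrt(26242)/27 + 6)^(1/3) + 36) + 72)))


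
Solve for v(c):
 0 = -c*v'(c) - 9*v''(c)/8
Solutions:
 v(c) = C1 + C2*erf(2*c/3)


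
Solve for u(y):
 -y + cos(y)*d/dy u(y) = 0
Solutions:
 u(y) = C1 + Integral(y/cos(y), y)


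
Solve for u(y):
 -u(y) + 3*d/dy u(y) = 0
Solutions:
 u(y) = C1*exp(y/3)


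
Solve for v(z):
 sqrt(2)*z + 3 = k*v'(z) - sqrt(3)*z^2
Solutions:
 v(z) = C1 + sqrt(3)*z^3/(3*k) + sqrt(2)*z^2/(2*k) + 3*z/k


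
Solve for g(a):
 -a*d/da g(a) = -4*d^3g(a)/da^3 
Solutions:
 g(a) = C1 + Integral(C2*airyai(2^(1/3)*a/2) + C3*airybi(2^(1/3)*a/2), a)


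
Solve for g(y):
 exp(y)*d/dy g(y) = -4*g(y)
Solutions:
 g(y) = C1*exp(4*exp(-y))


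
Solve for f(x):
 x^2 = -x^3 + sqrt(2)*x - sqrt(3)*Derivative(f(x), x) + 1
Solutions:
 f(x) = C1 - sqrt(3)*x^4/12 - sqrt(3)*x^3/9 + sqrt(6)*x^2/6 + sqrt(3)*x/3


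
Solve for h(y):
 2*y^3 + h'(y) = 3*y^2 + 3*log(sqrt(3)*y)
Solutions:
 h(y) = C1 - y^4/2 + y^3 + 3*y*log(y) - 3*y + 3*y*log(3)/2


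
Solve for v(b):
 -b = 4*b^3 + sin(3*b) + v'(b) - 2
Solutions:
 v(b) = C1 - b^4 - b^2/2 + 2*b + cos(3*b)/3


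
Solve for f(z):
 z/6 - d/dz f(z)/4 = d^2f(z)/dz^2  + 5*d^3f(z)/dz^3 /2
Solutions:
 f(z) = C1 + z^2/3 - 8*z/3 + (C2*sin(sqrt(6)*z/10) + C3*cos(sqrt(6)*z/10))*exp(-z/5)


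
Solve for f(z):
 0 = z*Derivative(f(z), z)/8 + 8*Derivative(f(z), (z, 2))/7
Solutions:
 f(z) = C1 + C2*erf(sqrt(14)*z/16)


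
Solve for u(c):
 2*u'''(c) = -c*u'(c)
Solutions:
 u(c) = C1 + Integral(C2*airyai(-2^(2/3)*c/2) + C3*airybi(-2^(2/3)*c/2), c)


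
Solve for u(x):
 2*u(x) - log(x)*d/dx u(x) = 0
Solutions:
 u(x) = C1*exp(2*li(x))


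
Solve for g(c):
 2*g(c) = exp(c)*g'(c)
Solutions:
 g(c) = C1*exp(-2*exp(-c))


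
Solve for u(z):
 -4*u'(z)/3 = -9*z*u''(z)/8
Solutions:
 u(z) = C1 + C2*z^(59/27)


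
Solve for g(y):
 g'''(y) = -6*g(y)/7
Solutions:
 g(y) = C3*exp(-6^(1/3)*7^(2/3)*y/7) + (C1*sin(2^(1/3)*3^(5/6)*7^(2/3)*y/14) + C2*cos(2^(1/3)*3^(5/6)*7^(2/3)*y/14))*exp(6^(1/3)*7^(2/3)*y/14)


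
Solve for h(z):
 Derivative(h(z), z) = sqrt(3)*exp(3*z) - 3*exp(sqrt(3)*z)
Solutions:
 h(z) = C1 + sqrt(3)*exp(3*z)/3 - sqrt(3)*exp(sqrt(3)*z)


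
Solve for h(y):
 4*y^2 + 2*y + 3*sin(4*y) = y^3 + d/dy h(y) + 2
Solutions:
 h(y) = C1 - y^4/4 + 4*y^3/3 + y^2 - 2*y - 3*cos(4*y)/4


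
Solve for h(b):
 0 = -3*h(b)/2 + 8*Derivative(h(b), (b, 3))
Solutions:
 h(b) = C3*exp(2^(2/3)*3^(1/3)*b/4) + (C1*sin(2^(2/3)*3^(5/6)*b/8) + C2*cos(2^(2/3)*3^(5/6)*b/8))*exp(-2^(2/3)*3^(1/3)*b/8)


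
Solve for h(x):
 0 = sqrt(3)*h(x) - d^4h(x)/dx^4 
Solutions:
 h(x) = C1*exp(-3^(1/8)*x) + C2*exp(3^(1/8)*x) + C3*sin(3^(1/8)*x) + C4*cos(3^(1/8)*x)


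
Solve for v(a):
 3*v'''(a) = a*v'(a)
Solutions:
 v(a) = C1 + Integral(C2*airyai(3^(2/3)*a/3) + C3*airybi(3^(2/3)*a/3), a)


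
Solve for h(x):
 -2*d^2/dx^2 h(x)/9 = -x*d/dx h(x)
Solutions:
 h(x) = C1 + C2*erfi(3*x/2)


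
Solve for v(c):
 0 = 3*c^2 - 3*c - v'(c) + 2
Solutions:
 v(c) = C1 + c^3 - 3*c^2/2 + 2*c


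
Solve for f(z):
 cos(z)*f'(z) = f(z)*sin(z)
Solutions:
 f(z) = C1/cos(z)


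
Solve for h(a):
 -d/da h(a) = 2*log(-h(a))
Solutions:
 -li(-h(a)) = C1 - 2*a


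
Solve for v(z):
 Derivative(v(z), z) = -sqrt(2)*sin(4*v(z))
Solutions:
 v(z) = -acos((-C1 - exp(8*sqrt(2)*z))/(C1 - exp(8*sqrt(2)*z)))/4 + pi/2
 v(z) = acos((-C1 - exp(8*sqrt(2)*z))/(C1 - exp(8*sqrt(2)*z)))/4


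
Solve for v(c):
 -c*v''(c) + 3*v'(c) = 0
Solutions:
 v(c) = C1 + C2*c^4


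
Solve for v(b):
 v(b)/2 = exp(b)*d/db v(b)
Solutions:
 v(b) = C1*exp(-exp(-b)/2)


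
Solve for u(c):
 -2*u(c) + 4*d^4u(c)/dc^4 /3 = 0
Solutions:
 u(c) = C1*exp(-2^(3/4)*3^(1/4)*c/2) + C2*exp(2^(3/4)*3^(1/4)*c/2) + C3*sin(2^(3/4)*3^(1/4)*c/2) + C4*cos(2^(3/4)*3^(1/4)*c/2)


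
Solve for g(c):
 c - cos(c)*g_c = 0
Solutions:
 g(c) = C1 + Integral(c/cos(c), c)


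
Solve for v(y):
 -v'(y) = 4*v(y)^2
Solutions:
 v(y) = 1/(C1 + 4*y)


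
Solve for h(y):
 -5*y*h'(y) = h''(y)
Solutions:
 h(y) = C1 + C2*erf(sqrt(10)*y/2)


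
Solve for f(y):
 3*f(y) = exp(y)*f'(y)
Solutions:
 f(y) = C1*exp(-3*exp(-y))


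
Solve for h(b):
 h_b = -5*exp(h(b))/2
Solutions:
 h(b) = log(1/(C1 + 5*b)) + log(2)


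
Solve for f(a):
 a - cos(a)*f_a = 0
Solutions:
 f(a) = C1 + Integral(a/cos(a), a)
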